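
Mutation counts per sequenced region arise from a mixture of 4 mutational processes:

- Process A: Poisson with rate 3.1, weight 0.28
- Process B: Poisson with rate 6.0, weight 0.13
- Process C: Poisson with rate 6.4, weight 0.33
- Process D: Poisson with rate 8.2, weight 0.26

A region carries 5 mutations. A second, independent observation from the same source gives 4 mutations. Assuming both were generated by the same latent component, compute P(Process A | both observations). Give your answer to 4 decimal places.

0.3512

Posterior ∝ prior × likelihood, so P(k | x) ∝ w_k f_k(x); normalise over all components.
Since both observations come from the same component, the likelihood for component k is f_k(x₁)·f_k(x₂).
  p_A = [e^(−3.1)·3.1^5/5! = 0.107477] × [0.17335] = 0.018631
  p_B = [e^(−6.0)·6.0^5/5! = 0.160623] × [0.133853] = 0.0214998
  p_C = [e^(−6.4)·6.4^5/5! = 0.148674] × [0.116151] = 0.0172686
  p_D = [e^(−8.2)·8.2^5/5! = 0.0848542] × [0.0517404] = 0.00439039
Multiply by the mixture weights:
  w_A·p_A = 0.28 × 0.018631 = 0.00521669
  w_B·p_B = 0.13 × 0.0214998 = 0.00279498
  w_C·p_C = 0.33 × 0.0172686 = 0.00569865
  w_D·p_D = 0.26 × 0.00439039 = 0.0011415
Sum: 0.00521669 + 0.00279498 + 0.00569865 + 0.0011415 = 0.0148518
P(Process A | data) = 0.00521669 / 0.0148518 ≈ 0.3512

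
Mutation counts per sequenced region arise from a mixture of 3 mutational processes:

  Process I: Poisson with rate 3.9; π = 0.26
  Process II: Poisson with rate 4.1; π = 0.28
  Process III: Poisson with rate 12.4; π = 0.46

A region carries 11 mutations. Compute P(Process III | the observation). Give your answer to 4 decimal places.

P(component k | x) = w_k·f_k(x) / marginal(x), where marginal(x) = Σ_j w_j·f_j(x).
Poisson probabilities:
  p_I = 0.00160993
  p_II = 0.00228486
  p_III = 0.109959
Prior × likelihood for each component:
  w_I·p_I = 0.26 × 0.00160993 = 0.000418581
  w_II·p_II = 0.28 × 0.00228486 = 0.00063976
  w_III·p_III = 0.46 × 0.109959 = 0.0505812
Denominator: 0.000418581 + 0.00063976 + 0.0505812 = 0.0516395
P(Process III | the observation) ≈ 0.9795

0.9795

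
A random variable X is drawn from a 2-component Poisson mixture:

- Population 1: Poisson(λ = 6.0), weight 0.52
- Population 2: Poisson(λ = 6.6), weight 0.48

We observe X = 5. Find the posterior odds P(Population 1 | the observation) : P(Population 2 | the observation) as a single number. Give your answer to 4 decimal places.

Since P(k|x) ∝ π_k f_k(x), the posterior odds are π_i f_i(x) / (π_j f_j(x)).
Poisson probabilities:
  p_1 = 0.160623
  p_2 = 0.141969
0.083524 / 0.0681453 ≈ 1.2257

1.2257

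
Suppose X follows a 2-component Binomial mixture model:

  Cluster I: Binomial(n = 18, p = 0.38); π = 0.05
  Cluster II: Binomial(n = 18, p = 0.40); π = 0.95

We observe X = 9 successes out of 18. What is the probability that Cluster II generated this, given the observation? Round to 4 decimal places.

0.9573

The responsibility of component k is P(Z=k) f_k(x) divided by Σ_j P(Z=j) f_j(x).
Evaluate each component's likelihood at the observed value:
  L_I = 0.108741
  L_II = 0.128445
Weight by the priors:
  P(Z=I)·L_I = 0.05 × 0.108741 = 0.00543704
  P(Z=II)·L_II = 0.95 × 0.128445 = 0.122022
Sum: 0.00543704 + 0.122022 = 0.127459
So the posterior for Cluster II is 0.122022 / 0.127459 ≈ 0.9573.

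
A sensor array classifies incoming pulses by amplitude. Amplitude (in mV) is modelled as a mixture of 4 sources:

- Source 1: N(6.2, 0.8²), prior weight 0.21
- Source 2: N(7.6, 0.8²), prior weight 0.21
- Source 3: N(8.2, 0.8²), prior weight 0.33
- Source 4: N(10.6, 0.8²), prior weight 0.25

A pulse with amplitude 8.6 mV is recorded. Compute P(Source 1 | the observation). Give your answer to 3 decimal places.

0.006

Apply Bayes' rule: the posterior for each component is proportional to its prior times its likelihood at x.
Normal densities:
  f_1 = (1/(0.8·√(2π)))·exp(−(8.6−6.2)²/(2·0.8²)) = 0.498678·exp(-4.50000) = 0.00553981
  f_2 = (1/(0.8·√(2π)))·exp(−(8.6−7.6)²/(2·0.8²)) = 0.498678·exp(-0.78125) = 0.228311
  f_3 = (1/(0.8·√(2π)))·exp(−(8.6−8.2)²/(2·0.8²)) = 0.498678·exp(-0.12500) = 0.440082
  f_4 = (1/(0.8·√(2π)))·exp(−(8.6−10.6)²/(2·0.8²)) = 0.498678·exp(-3.12500) = 0.0219104
Weight by the priors:
  π_1·f_1 = 0.21 × 0.00553981 = 0.00116336
  π_2·f_2 = 0.21 × 0.228311 = 0.0479454
  π_3·f_3 = 0.33 × 0.440082 = 0.145227
  π_4·f_4 = 0.25 × 0.0219104 = 0.00547759
Normaliser: 0.00116336 + 0.0479454 + 0.145227 + 0.00547759 = 0.199813
P(Source 1 | 8.6 mV) = 0.00116336 / 0.199813 ≈ 0.006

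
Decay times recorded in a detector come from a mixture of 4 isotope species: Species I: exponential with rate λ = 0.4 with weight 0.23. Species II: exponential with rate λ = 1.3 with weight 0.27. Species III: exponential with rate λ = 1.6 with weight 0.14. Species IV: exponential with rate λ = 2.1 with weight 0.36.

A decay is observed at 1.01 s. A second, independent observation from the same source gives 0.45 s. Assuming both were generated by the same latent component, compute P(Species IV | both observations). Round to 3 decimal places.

0.375

The responsibility of component k is w_k f_k(x) divided by Σ_j w_j f_j(x).
Since both observations come from the same component, the likelihood for component k is f_k(x₁)·f_k(x₂).
  p_I = [0.267058] × [0.334108] = 0.0892261
  p_II = [0.349715] × [0.724238] = 0.253277
  p_III = [0.317907] × [0.778804] = 0.247587
  p_IV = [0.251814] × [0.816227] = 0.205538
Prior × likelihood for each component:
  w_I·p_I = 0.23 × 0.0892261 = 0.020522
  w_II·p_II = 0.27 × 0.253277 = 0.0683848
  w_III·p_III = 0.14 × 0.247587 = 0.0346622
  w_IV·p_IV = 0.36 × 0.205538 = 0.0739936
Denominator: 0.020522 + 0.0683848 + 0.0346622 + 0.0739936 = 0.197563
P(Species IV | x₁,x₂) = 0.0739936 / 0.197563 ≈ 0.375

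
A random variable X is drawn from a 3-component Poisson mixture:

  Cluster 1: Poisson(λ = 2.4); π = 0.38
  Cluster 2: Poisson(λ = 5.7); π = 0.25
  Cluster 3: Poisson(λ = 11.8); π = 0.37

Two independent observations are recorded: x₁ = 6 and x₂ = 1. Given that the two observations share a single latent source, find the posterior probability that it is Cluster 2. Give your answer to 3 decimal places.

0.276

P(component k | x) = w_k·f_k(x) / marginal(x), where marginal(x) = Σ_j w_j·f_j(x).
Since both observations come from the same component, the likelihood for component k is f_k(x₁)·f_k(x₂).
  L_1 = [e^(−2.4)·2.4^6/6! = 0.0240784] × [0.217723] = 0.00524243
  L_2 = [e^(−5.7)·5.7^6/6! = 0.159382] × [0.019072] = 0.00303973
  L_3 = [e^(−11.8)·11.8^6/6! = 0.0281374] × [8.85538e-05] = 2.49168e-06
Unnormalised posteriors:
  w_1·L_1 = 0.38 × 0.00524243 = 0.00199212
  w_2·L_2 = 0.25 × 0.00303973 = 0.000759931
  w_3·L_3 = 0.37 × 2.49168e-06 = 9.21921e-07
Sum: 0.00199212 + 0.000759931 + 9.21921e-07 = 0.00275298
P(Cluster 2 | data) ≈ 0.276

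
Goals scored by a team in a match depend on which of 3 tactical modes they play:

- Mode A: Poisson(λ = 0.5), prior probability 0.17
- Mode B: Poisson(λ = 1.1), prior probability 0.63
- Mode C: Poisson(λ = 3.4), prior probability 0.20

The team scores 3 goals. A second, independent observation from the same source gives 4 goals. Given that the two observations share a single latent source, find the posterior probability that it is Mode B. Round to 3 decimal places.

0.104

Posterior ∝ prior × likelihood, so P(k | x) ∝ π_k f_k(x); normalise over all components.
Since both observations come from the same component, the likelihood for component k is f_k(x₁)·f_k(x₂).
  p_A = [e^(−0.5)·0.5^3/3! = 0.0126361] × [0.00157951] = 1.99587e-05
  p_B = [e^(−1.1)·1.1^3/3! = 0.0738419] × [0.0203065] = 0.00149947
  p_C = [e^(−3.4)·3.4^3/3! = 0.218617] × [0.185825] = 0.0406244
Multiply by the mixture weights:
  π_A·p_A = 0.17 × 1.99587e-05 = 3.39299e-06
  π_B·p_B = 0.63 × 0.00149947 = 0.000944668
  π_C·p_C = 0.20 × 0.0406244 = 0.00812489
Marginal: 3.39299e-06 + 0.000944668 + 0.00812489 = 0.00907295
P(Mode B | x) = 0.000944668 / 0.00907295 ≈ 0.104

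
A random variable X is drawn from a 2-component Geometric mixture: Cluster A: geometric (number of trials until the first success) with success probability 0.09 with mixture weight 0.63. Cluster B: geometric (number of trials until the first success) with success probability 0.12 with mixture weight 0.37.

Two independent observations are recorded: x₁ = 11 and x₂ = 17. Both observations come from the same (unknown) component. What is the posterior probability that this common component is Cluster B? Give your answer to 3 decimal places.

0.304

Posterior ∝ prior × likelihood, so P(k | x) ∝ w_k f_k(x); normalise over all components.
Since both observations come from the same component, the likelihood for component k is f_k(x₁)·f_k(x₂).
  f_A = [0.0350475] × [0.0199024] = 0.000697527
  f_B = [0.0334201] × [0.0155204] = 0.000518695
Weight by the priors:
  w_A·f_A = 0.63 × 0.000697527 = 0.000439442
  w_B·f_B = 0.37 × 0.000518695 = 0.000191917
Sum: 0.000439442 + 0.000191917 = 0.000631359
So the posterior for Cluster B is 0.000191917 / 0.000631359 ≈ 0.304.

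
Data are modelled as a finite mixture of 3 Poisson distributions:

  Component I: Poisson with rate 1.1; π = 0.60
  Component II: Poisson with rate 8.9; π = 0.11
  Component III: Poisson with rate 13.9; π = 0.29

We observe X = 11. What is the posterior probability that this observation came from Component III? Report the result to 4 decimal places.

Apply Bayes' rule: the posterior for each component is proportional to its prior times its likelihood at x.
Evaluate each component's likelihood at the observed value:
  f_I = e^(−1.1)·1.1^11/11! = 2.37925e-08
  f_II = e^(−8.9)·8.9^11/11! = 0.094823
  f_III = e^(−13.9)·13.9^11/11! = 0.0861616
Prior × likelihood for each component:
  w_I·f_I = 0.60 × 2.37925e-08 = 1.42755e-08
  w_II·f_II = 0.11 × 0.094823 = 0.0104305
  w_III·f_III = 0.29 × 0.0861616 = 0.0249869
Normaliser: 1.42755e-08 + 0.0104305 + 0.0249869 = 0.0354174
So the posterior for Component III is 0.0249869 / 0.0354174 ≈ 0.7055.

0.7055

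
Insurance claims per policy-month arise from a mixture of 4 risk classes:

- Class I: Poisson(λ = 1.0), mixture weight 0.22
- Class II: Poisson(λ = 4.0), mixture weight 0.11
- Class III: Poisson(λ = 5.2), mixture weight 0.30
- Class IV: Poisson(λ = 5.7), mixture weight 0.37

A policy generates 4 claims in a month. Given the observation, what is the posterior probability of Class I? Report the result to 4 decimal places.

0.0260

The responsibility of component k is π_k f_k(x) divided by Σ_j π_j f_j(x).
Evaluate each component's likelihood at the observed value:
  L_I = e^(−1.0)·1.0^4/4! = 0.0153283
  L_II = e^(−4.0)·4.0^4/4! = 0.195367
  L_III = e^(−5.2)·5.2^4/4! = 0.168063
  L_IV = e^(−5.7)·5.7^4/4! = 0.147167
Weight by the priors:
  π_I·L_I = 0.22 × 0.0153283 = 0.00337223
  π_II·L_II = 0.11 × 0.195367 = 0.0214903
  π_III·L_III = 0.30 × 0.168063 = 0.0504188
  π_IV·L_IV = 0.37 × 0.147167 = 0.0544517
Evidence: 0.00337223 + 0.0214903 + 0.0504188 + 0.0544517 = 0.129733
Responsibility of Class I: 0.00337223 / 0.129733 ≈ 0.0260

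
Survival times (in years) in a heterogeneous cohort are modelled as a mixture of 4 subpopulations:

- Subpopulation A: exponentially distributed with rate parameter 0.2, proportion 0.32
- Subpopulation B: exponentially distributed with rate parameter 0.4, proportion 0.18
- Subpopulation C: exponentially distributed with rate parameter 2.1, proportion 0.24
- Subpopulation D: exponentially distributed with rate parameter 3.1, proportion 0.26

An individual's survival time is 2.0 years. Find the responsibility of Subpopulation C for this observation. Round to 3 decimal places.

0.089

By Bayes' theorem, P(k | x) = π_k f_k(x) / Σ_j π_j f_j(x).
Exponential densities:
  L_A = 0.134064
  L_B = 0.179732
  L_C = 0.0314907
  L_D = 0.00629123
Prior × likelihood for each component:
  π_A·L_A = 0.32 × 0.134064 = 0.0429005
  π_B·L_B = 0.18 × 0.179732 = 0.0323517
  π_C·L_C = 0.24 × 0.0314907 = 0.00755777
  π_D·L_D = 0.26 × 0.00629123 = 0.00163572
Sum: 0.0429005 + 0.0323517 + 0.00755777 + 0.00163572 = 0.0844457
P(Subpopulation C | 2.0 years) = 0.00755777 / 0.0844457 ≈ 0.089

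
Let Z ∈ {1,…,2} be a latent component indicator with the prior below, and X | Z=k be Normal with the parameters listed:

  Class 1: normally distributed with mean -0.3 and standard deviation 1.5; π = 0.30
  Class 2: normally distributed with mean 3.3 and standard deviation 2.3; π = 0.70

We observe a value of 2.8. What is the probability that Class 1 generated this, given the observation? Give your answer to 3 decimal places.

0.074

The responsibility of component k is w_k f_k(x) divided by Σ_j w_j f_j(x).
Evaluate each component's likelihood at the observed value:
  L_1 = (1/(1.5·√(2π)))·exp(−(2.8−-0.3)²/(2·1.5²)) = 0.265962·exp(-2.13556) = 0.031431
  L_2 = (1/(2.3·√(2π)))·exp(−(2.8−3.3)²/(2·2.3²)) = 0.173453·exp(-0.02363) = 0.169403
Prior × likelihood for each component:
  w_1·L_1 = 0.30 × 0.031431 = 0.00942931
  w_2·L_2 = 0.70 × 0.169403 = 0.118582
Evidence: 0.00942931 + 0.118582 = 0.128011
Responsibility of Class 1: 0.00942931 / 0.128011 ≈ 0.074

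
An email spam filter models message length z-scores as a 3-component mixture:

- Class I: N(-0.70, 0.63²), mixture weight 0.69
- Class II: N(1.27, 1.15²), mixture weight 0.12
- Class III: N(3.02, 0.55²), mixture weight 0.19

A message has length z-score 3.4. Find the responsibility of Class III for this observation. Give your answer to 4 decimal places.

The responsibility of component k is π_k f_k(x) divided by Σ_j π_j f_j(x).
Normal densities:
  f_I = 4.02421e-10
  f_II = 0.0624134
  f_III = 0.571335
Unnormalised posteriors:
  π_I·f_I = 0.69 × 4.02421e-10 = 2.77671e-10
  π_II·f_II = 0.12 × 0.0624134 = 0.00748961
  π_III·f_III = 0.19 × 0.571335 = 0.108554
Marginal: 2.77671e-10 + 0.00748961 + 0.108554 = 0.116043
P(Class III | the observation) = 0.108554 / 0.116043 ≈ 0.9355

0.9355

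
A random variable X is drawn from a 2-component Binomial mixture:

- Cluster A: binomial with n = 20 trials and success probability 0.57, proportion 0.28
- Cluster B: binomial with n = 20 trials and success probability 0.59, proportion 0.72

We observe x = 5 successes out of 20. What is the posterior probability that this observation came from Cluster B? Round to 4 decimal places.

Posterior ∝ prior × likelihood, so P(k | x) ∝ π_k f_k(x); normalise over all components.
Component likelihoods at x = 5 successes out of 20:
  p_A = C(20,5)·0.57^5·0.43^15 = 15504·0.0601692·3.17707e-06 = 0.00296377
  p_B = C(20,5)·0.59^5·0.41^15 = 15504·0.0714924·1.5551e-06 = 0.0017237
Prior × likelihood for each component:
  π_A·p_A = 0.28 × 0.00296377 = 0.000829856
  π_B·p_B = 0.72 × 0.0017237 = 0.00124106
Normaliser: 0.000829856 + 0.00124106 = 0.00207092
P(Cluster B | 5 successes out of 20) = 0.00124106 / 0.00207092 ≈ 0.5993

0.5993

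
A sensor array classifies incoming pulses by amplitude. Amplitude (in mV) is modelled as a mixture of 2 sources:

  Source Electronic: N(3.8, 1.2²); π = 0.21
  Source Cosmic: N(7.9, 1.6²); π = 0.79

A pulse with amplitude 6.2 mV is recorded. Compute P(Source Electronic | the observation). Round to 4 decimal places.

0.0778

Posterior ∝ prior × likelihood, so P(k | x) ∝ P(Z=k) f_k(x); normalise over all components.
Evaluate each component's likelihood at the observed value:
  p_Electronic = (1/(1.2·√(2π)))·exp(−(6.2−3.8)²/(2·1.2²)) = 0.332452·exp(-2.00000) = 0.0449925
  p_Cosmic = (1/(1.6·√(2π)))·exp(−(6.2−7.9)²/(2·1.6²)) = 0.249339·exp(-0.56445) = 0.141792
Prior × likelihood for each component:
  P(Z=Electronic)·p_Electronic = 0.21 × 0.0449925 = 0.00944842
  P(Z=Cosmic)·p_Cosmic = 0.79 × 0.141792 = 0.112016
Evidence: 0.00944842 + 0.112016 = 0.121464
P(Source Electronic | x) = 0.00944842 / 0.121464 ≈ 0.0778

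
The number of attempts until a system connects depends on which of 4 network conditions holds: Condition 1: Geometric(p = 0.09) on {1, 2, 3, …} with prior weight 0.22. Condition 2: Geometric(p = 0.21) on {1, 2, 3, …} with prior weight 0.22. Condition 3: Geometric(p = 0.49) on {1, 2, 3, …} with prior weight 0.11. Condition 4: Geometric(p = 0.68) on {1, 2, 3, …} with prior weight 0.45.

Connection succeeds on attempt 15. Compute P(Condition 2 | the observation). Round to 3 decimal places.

0.244

P(component k | x) = π_k·f_k(x) / marginal(x), where marginal(x) = Σ_j π_j·f_j(x).
Geometric probabilities:
  f_1 = 0.09·(1−0.09)^14 = 0.09·0.267042 = 0.0240338
  f_2 = 0.21·(1−0.21)^14 = 0.21·0.036879 = 0.00774459
  f_3 = 0.49·(1−0.49)^14 = 0.49·8.05346e-05 = 3.9462e-05
  f_4 = 0.68·(1−0.68)^14 = 0.68·1.18059e-07 = 8.02802e-08
Weight by the priors:
  π_1·f_1 = 0.22 × 0.0240338 = 0.00528743
  π_2·f_2 = 0.22 × 0.00774459 = 0.00170381
  π_3·f_3 = 0.11 × 3.9462e-05 = 4.34081e-06
  π_4·f_4 = 0.45 × 8.02802e-08 = 3.61261e-08
Sum: 0.00528743 + 0.00170381 + 4.34081e-06 + 3.61261e-08 = 0.00699562
Responsibility of Condition 2: 0.00170381 / 0.00699562 ≈ 0.244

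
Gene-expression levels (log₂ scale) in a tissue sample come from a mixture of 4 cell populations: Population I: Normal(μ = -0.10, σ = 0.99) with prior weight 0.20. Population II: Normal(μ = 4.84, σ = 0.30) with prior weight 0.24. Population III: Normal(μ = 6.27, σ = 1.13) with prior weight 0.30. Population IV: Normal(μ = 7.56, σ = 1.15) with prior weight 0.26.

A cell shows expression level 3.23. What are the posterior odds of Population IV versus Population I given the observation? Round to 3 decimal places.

Since P(k|x) ∝ π_k f_k(x), the posterior odds are π_i f_i(x) / (π_j f_j(x)).
Component likelihoods at x = 3.23:
  L_I = (1/(0.99·√(2π)))·exp(−(3.23−-0.10)²/(2·0.99²)) = 0.402972·exp(-5.65702) = 0.00140754
  L_II = (1/(0.30·√(2π)))·exp(−(3.23−4.84)²/(2·0.30²)) = 1.329808·exp(-14.40056) = 7.4081e-07
  L_III = (1/(1.13·√(2π)))·exp(−(3.23−6.27)²/(2·1.13²)) = 0.353046·exp(-3.61876) = 0.00946722
  L_IV = (1/(1.15·√(2π)))·exp(−(3.23−7.56)²/(2·1.15²)) = 0.346906·exp(-7.08843) = 0.000289565
7.52868e-05 / 0.000281508 ≈ 0.267

0.267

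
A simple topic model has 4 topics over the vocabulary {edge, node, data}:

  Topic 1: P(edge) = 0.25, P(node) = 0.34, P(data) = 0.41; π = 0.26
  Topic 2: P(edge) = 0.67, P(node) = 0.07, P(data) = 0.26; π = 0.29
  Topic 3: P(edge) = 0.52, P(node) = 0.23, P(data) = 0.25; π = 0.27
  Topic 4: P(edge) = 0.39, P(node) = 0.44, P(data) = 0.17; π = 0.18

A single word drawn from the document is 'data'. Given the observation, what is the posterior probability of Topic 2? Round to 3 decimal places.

0.269

Apply Bayes' rule: the posterior for each component is proportional to its prior times its likelihood at x.
Categorical probabilities:
  f_1 = 0.41
  f_2 = 0.26
  f_3 = 0.25
  f_4 = 0.17
Multiply by the mixture weights:
  P(Z=1)·f_1 = 0.26 × 0.41 = 0.1066
  P(Z=2)·f_2 = 0.29 × 0.26 = 0.0754
  P(Z=3)·f_3 = 0.27 × 0.25 = 0.0675
  P(Z=4)·f_4 = 0.18 × 0.17 = 0.0306
Evidence: 0.1066 + 0.0754 + 0.0675 + 0.0306 = 0.2801
So the posterior for Topic 2 is 0.0754 / 0.2801 ≈ 0.269.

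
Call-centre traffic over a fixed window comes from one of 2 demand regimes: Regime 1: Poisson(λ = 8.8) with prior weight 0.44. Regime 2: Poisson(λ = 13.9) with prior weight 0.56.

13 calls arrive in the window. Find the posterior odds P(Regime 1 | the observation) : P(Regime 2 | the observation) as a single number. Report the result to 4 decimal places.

0.3383

Only the two components matter; the odds are (P(Z=i) f_i(x)) / (P(Z=j) f_j(x)).
Component likelihoods at x = 13 calls:
  L_1 = e^(−8.8)·8.8^13/13! = 0.0459413
  L_2 = e^(−13.9)·13.9^13/13! = 0.106713
0.0202142 / 0.0597595 ≈ 0.3383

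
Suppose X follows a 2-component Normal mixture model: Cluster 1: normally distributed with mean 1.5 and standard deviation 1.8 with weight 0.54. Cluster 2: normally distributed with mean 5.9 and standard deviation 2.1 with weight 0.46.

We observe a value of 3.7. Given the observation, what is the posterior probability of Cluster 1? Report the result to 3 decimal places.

0.529

The responsibility of component k is w_k f_k(x) divided by Σ_j w_j f_j(x).
Evaluate each component's likelihood at the observed value:
  p_1 = 0.105016
  p_2 = 0.109741
Weight by the priors:
  w_1·p_1 = 0.54 × 0.105016 = 0.0567089
  w_2·p_2 = 0.46 × 0.109741 = 0.050481
Marginal: 0.0567089 + 0.050481 = 0.10719
Responsibility of Cluster 1: 0.0567089 / 0.10719 ≈ 0.529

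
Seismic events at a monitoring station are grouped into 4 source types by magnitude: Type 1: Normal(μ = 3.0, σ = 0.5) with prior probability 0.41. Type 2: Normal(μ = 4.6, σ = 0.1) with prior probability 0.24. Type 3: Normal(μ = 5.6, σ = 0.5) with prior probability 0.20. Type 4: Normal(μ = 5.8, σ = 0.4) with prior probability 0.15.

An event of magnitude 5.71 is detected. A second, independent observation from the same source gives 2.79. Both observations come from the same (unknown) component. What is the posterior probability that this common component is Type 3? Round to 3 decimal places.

0.147

P(component k | x) = w_k·f_k(x) / marginal(x), where marginal(x) = Σ_j w_j·f_j(x).
Since both observations come from the same component, the likelihood for component k is f_k(x₁)·f_k(x₂).
  L_1 = [(1/(0.5·√(2π)))·exp(−(5.71−3.0)²/(2·0.5²)) = 0.797885·exp(-14.68820) = 3.33377e-07] × [0.730525] = 2.4354e-07
  L_2 = [(1/(0.1·√(2π)))·exp(−(5.71−4.6)²/(2·0.1²)) = 3.989423·exp(-61.60500) = 7.01776e-27] × [2.89269e-71] = 2.03002e-97
  L_3 = [(1/(0.5·√(2π)))·exp(−(5.71−5.6)²/(2·0.5²)) = 0.797885·exp(-0.02420) = 0.778808] × [1.10529e-07] = 8.60805e-08
  L_4 = [(1/(0.4·√(2π)))·exp(−(5.71−5.8)²/(2·0.4²)) = 0.997356·exp(-0.02531) = 0.972427] × [5.04373e-13] = 4.90466e-13
Weight by the priors:
  w_1·L_1 = 0.41 × 2.4354e-07 = 9.98516e-08
  w_2·L_2 = 0.24 × 2.03002e-97 = 4.87206e-98
  w_3·L_3 = 0.20 × 8.60805e-08 = 1.72161e-08
  w_4·L_4 = 0.15 × 4.90466e-13 = 7.35699e-14
Normaliser: 9.98516e-08 + 4.87206e-98 + 1.72161e-08 + 7.35699e-14 = 1.17068e-07
P(Type 3 | data) = 1.72161e-08 / 1.17068e-07 ≈ 0.147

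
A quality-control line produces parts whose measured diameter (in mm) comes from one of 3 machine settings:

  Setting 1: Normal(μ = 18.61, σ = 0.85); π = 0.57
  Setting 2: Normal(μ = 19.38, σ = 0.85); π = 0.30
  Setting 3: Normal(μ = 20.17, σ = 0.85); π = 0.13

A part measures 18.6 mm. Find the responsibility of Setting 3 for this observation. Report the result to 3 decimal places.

The responsibility of component k is π_k f_k(x) divided by Σ_j π_j f_j(x).
Normal densities:
  f_1 = 0.469311
  f_2 = 0.308061
  f_3 = 0.0852444
Unnormalised posteriors:
  π_1·f_1 = 0.57 × 0.469311 = 0.267507
  π_2·f_2 = 0.30 × 0.308061 = 0.0924183
  π_3·f_3 = 0.13 × 0.0852444 = 0.0110818
Denominator: 0.267507 + 0.0924183 + 0.0110818 = 0.371008
P(Setting 3 | 18.6 mm) = 0.0110818 / 0.371008 ≈ 0.030

0.030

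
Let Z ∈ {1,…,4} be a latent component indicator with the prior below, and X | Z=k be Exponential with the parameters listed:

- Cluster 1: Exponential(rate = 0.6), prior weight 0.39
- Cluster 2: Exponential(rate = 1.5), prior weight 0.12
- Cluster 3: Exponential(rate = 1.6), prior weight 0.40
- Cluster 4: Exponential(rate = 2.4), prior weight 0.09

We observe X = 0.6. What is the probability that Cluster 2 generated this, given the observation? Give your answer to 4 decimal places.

By Bayes' theorem, P(k | x) = P(Z=k) f_k(x) / Σ_j P(Z=j) f_j(x).
Exponential densities:
  f_1 = 0.6·e^(−0.6·0.6) = 0.6·e^(−0.3600) = 0.418606
  f_2 = 1.5·e^(−1.5·0.6) = 1.5·e^(−0.9000) = 0.609854
  f_3 = 1.6·e^(−1.6·0.6) = 1.6·e^(−0.9600) = 0.612629
  f_4 = 2.4·e^(−2.4·0.6) = 2.4·e^(−1.4400) = 0.568627
Weight by the priors:
  P(Z=1)·f_1 = 0.39 × 0.418606 = 0.163256
  P(Z=2)·f_2 = 0.12 × 0.609854 = 0.0731825
  P(Z=3)·f_3 = 0.40 × 0.612629 = 0.245051
  P(Z=4)·f_4 = 0.09 × 0.568627 = 0.0511764
Evidence: 0.163256 + 0.0731825 + 0.245051 + 0.0511764 = 0.532667
So the posterior for Cluster 2 is 0.0731825 / 0.532667 ≈ 0.1374.

0.1374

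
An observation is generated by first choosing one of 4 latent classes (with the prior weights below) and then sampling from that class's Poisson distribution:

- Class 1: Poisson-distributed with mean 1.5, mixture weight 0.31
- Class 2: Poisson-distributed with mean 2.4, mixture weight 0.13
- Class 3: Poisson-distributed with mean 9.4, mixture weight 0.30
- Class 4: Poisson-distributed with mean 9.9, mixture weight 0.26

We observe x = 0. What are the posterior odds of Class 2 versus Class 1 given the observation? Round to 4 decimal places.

0.1705

Posterior odds = (P(Z=i) f_i(x)) / (P(Z=j) f_j(x)); the normalising sum cancels.
Component likelihoods at x = 0:
  f_1 = e^(−1.5)·1.5^0/0! = 0.22313
  f_2 = e^(−2.4)·2.4^0/0! = 0.090718
  f_3 = e^(−9.4)·9.4^0/0! = 8.27241e-05
  f_4 = e^(−9.9)·9.9^0/0! = 5.01747e-05
Posterior odds = (P(Z=2)·f_2) / (P(Z=1)·f_1) = (0.13·0.090718) / (0.31·0.22313) = 0.0117933 / 0.0691703 ≈ 0.1705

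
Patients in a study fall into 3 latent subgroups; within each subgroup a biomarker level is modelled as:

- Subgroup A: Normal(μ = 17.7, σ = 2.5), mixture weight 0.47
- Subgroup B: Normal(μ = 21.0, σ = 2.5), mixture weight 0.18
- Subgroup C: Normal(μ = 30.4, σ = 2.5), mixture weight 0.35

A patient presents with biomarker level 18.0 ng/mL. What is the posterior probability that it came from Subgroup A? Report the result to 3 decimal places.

0.842

By Bayes' theorem, P(k | x) = π_k f_k(x) / Σ_j π_j f_j(x).
Evaluate each component's likelihood at the observed value:
  f_A = 0.158432
  f_B = 0.0776744
  f_C = 7.25772e-07
Unnormalised posteriors:
  π_A·f_A = 0.47 × 0.158432 = 0.0744631
  π_B·f_B = 0.18 × 0.0776744 = 0.0139814
  π_C·f_C = 0.35 × 7.25772e-07 = 2.5402e-07
Sum: 0.0744631 + 0.0139814 + 2.5402e-07 = 0.0884447
P(Subgroup A | x) = 0.0744631 / 0.0884447 ≈ 0.842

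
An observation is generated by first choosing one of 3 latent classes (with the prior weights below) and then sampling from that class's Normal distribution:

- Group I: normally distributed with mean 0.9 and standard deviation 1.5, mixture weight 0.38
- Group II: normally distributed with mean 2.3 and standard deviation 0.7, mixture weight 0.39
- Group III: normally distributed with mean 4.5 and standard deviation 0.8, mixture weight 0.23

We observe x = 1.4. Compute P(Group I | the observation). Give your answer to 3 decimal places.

0.496

By Bayes' theorem, P(k | x) = π_k f_k(x) / Σ_j π_j f_j(x).
Component likelihoods at x = 1.4:
  p_I = (1/(1.5·√(2π)))·exp(−(1.4−0.9)²/(2·1.5²)) = 0.265962·exp(-0.05556) = 0.251589
  p_II = (1/(0.7·√(2π)))·exp(−(1.4−2.3)²/(2·0.7²)) = 0.569918·exp(-0.82653) = 0.249376
  p_III = (1/(0.8·√(2π)))·exp(−(1.4−4.5)²/(2·0.8²)) = 0.498678·exp(-7.50781) = 0.000273665
Unnormalised posteriors:
  π_I·p_I = 0.38 × 0.251589 = 0.0956038
  π_II·p_II = 0.39 × 0.249376 = 0.0972566
  π_III·p_III = 0.23 × 0.000273665 = 6.29428e-05
Evidence: 0.0956038 + 0.0972566 + 6.29428e-05 = 0.192923
P(Group I | x) = 0.0956038 / 0.192923 ≈ 0.496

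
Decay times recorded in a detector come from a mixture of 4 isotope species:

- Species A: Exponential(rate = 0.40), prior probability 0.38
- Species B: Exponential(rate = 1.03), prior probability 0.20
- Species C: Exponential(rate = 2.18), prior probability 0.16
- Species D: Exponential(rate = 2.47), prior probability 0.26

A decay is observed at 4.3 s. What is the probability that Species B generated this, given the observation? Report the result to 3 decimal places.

0.083

Apply Bayes' rule: the posterior for each component is proportional to its prior times its likelihood at x.
Exponential densities:
  L_A = 0.40·e^(−0.40·4.3) = 0.40·e^(−1.7200) = 0.0716265
  L_B = 1.03·e^(−1.03·4.3) = 1.03·e^(−4.4290) = 0.0122842
  L_C = 2.18·e^(−2.18·4.3) = 2.18·e^(−9.3740) = 0.000185089
  L_D = 2.47·e^(−2.47·4.3) = 2.47·e^(−10.6210) = 6.02636e-05
Prior × likelihood for each component:
  P(Z=A)·L_A = 0.38 × 0.0716265 = 0.0272181
  P(Z=B)·L_B = 0.20 × 0.0122842 = 0.00245684
  P(Z=C)·L_C = 0.16 × 0.000185089 = 2.96142e-05
  P(Z=D)·L_D = 0.26 × 6.02636e-05 = 1.56685e-05
Marginal: 0.0272181 + 0.00245684 + 2.96142e-05 + 1.56685e-05 = 0.0297202
P(Species B | 4.3 s) ≈ 0.083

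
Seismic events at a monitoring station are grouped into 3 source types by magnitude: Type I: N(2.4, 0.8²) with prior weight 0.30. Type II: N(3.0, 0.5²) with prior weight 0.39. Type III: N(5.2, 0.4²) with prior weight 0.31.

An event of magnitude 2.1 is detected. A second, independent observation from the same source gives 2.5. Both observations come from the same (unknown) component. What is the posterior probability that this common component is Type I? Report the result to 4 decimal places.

0.6984

P(component k | x) = w_k·f_k(x) / marginal(x), where marginal(x) = Σ_j w_j·f_j(x).
Since both observations come from the same component, the likelihood for component k is f_k(x₁)·f_k(x₂).
  f_I = [(1/(0.8·√(2π)))·exp(−(2.1−2.4)²/(2·0.8²)) = 0.498678·exp(-0.07031) = 0.464819] × [0.494797] = 0.229991
  f_II = [(1/(0.5·√(2π)))·exp(−(2.1−3.0)²/(2·0.5²)) = 0.797885·exp(-1.62000) = 0.1579] × [0.483941] = 0.0764145
  f_III = [(1/(0.4·√(2π)))·exp(−(2.1−5.2)²/(2·0.4²)) = 0.997356·exp(-30.03125) = 9.04574e-14] × [1.27373e-10] = 1.15219e-23
Unnormalised posteriors:
  w_I·f_I = 0.30 × 0.229991 = 0.0689973
  w_II·f_II = 0.39 × 0.0764145 = 0.0298017
  w_III·f_III = 0.31 × 1.15219e-23 = 3.57178e-24
Marginal: 0.0689973 + 0.0298017 + 3.57178e-24 = 0.098799
Responsibility of Type I: 0.0689973 / 0.098799 ≈ 0.6984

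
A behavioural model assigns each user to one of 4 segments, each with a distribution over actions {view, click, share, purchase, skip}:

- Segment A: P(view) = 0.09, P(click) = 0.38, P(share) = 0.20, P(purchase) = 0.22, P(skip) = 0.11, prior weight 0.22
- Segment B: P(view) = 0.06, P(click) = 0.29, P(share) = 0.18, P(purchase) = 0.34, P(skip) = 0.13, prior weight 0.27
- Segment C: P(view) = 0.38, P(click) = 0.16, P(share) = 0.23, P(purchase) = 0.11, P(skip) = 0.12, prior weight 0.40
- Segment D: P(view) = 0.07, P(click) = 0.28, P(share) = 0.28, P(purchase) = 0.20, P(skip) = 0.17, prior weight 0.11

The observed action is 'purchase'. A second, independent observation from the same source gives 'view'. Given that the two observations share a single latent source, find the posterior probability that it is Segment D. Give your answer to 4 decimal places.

0.0548

By Bayes' theorem, P(k | x) = π_k f_k(x) / Σ_j π_j f_j(x).
Since both observations come from the same component, the likelihood for component k is f_k(x₁)·f_k(x₂).
  L_A = [0.22] × [0.09] = 0.0198
  L_B = [0.34] × [0.06] = 0.0204
  L_C = [0.11] × [0.38] = 0.0418
  L_D = [0.2] × [0.07] = 0.014
Unnormalised posteriors:
  π_A·L_A = 0.22 × 0.0198 = 0.004356
  π_B·L_B = 0.27 × 0.0204 = 0.005508
  π_C·L_C = 0.40 × 0.0418 = 0.01672
  π_D·L_D = 0.11 × 0.014 = 0.00154
Denominator: 0.004356 + 0.005508 + 0.01672 + 0.00154 = 0.028124
P(Segment D | data) = 0.00154 / 0.028124 ≈ 0.0548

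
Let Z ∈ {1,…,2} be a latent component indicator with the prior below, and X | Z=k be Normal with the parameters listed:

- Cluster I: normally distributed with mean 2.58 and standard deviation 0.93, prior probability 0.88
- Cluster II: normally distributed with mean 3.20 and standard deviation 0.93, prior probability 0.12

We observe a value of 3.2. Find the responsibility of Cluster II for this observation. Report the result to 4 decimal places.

0.1455

P(component k | x) = w_k·f_k(x) / marginal(x), where marginal(x) = Σ_j w_j·f_j(x).
Normal densities:
  f_I = 0.343492
  f_II = 0.42897
Multiply by the mixture weights:
  w_I·f_I = 0.88 × 0.343492 = 0.302273
  w_II·f_II = 0.12 × 0.42897 = 0.0514764
Normaliser: 0.302273 + 0.0514764 = 0.35375
P(Cluster II | data) ≈ 0.1455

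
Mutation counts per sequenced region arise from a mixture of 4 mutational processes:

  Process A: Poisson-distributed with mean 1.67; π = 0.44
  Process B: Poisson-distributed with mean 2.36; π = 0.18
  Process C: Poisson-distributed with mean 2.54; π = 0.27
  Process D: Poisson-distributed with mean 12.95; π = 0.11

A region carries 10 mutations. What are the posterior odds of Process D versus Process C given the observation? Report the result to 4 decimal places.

145.6746

Since P(k|x) ∝ π_k f_k(x), the posterior odds are π_i f_i(x) / (π_j f_j(x)).
Poisson probabilities:
  L_A = 8.75246e-06
  L_B = 0.000139451
  L_C = 0.000242922
  L_D = 0.0868603
Posterior odds = (π_D·L_D) / (π_C·L_C) = (0.11·0.0868603) / (0.27·0.000242922) = 0.00955463 / 6.55888e-05 ≈ 145.6746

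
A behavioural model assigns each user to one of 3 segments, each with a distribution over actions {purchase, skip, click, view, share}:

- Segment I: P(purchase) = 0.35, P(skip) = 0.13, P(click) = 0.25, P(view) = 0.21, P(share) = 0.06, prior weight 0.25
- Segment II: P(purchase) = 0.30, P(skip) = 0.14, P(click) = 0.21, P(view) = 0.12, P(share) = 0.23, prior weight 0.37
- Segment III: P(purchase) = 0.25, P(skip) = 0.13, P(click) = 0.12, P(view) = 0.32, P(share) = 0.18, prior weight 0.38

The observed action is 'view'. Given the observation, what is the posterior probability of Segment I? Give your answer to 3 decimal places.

By Bayes' theorem, P(k | x) = w_k f_k(x) / Σ_j w_j f_j(x).
Component likelihoods at x = 'view':
  p_I = 0.21
  p_II = 0.12
  p_III = 0.32
Weight by the priors:
  w_I·p_I = 0.25 × 0.21 = 0.0525
  w_II·p_II = 0.37 × 0.12 = 0.0444
  w_III·p_III = 0.38 × 0.32 = 0.1216
Sum: 0.0525 + 0.0444 + 0.1216 = 0.2185
P(Segment I | x) = 0.0525 / 0.2185 ≈ 0.240

0.240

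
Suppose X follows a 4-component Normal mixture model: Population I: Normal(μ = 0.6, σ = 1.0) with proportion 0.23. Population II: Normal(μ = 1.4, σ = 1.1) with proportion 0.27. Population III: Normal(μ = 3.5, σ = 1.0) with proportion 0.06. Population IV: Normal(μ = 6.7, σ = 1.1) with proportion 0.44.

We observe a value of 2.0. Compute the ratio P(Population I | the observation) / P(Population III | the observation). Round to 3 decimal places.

The posterior odds equal the prior odds times the likelihood ratio: (P(Z=i)/P(Z=j))·(f_i(x)/f_j(x)).
Normal densities:
  p_I = 0.149727
  p_II = 0.312544
  p_III = 0.129518
  p_IV = 3.93762e-05
Odds = (0.23/0.06) × (0.149727/0.129518) = 3.83333 × 1.15604 ≈ 4.431

4.431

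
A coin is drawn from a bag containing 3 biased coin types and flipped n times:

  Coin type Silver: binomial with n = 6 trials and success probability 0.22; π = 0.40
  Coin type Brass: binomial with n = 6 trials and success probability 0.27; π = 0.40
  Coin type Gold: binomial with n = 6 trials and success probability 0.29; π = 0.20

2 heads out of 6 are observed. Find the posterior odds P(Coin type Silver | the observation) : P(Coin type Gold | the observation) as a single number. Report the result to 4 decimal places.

Only the two components matter; the odds are (w_i f_i(x)) / (w_j f_j(x)).
Evaluate each component's likelihood at the observed value:
  f_Silver = C(6,2)·0.22^2·0.78^4 = 15·0.0484·0.370151 = 0.268729
  f_Brass = C(6,2)·0.27^2·0.73^4 = 15·0.0729·0.283982 = 0.310535
  f_Gold = C(6,2)·0.29^2·0.71^4 = 15·0.0841·0.254117 = 0.320568
Odds = (0.40/0.20) × (0.268729/0.320568) = 2 × 0.83829 ≈ 1.6766

1.6766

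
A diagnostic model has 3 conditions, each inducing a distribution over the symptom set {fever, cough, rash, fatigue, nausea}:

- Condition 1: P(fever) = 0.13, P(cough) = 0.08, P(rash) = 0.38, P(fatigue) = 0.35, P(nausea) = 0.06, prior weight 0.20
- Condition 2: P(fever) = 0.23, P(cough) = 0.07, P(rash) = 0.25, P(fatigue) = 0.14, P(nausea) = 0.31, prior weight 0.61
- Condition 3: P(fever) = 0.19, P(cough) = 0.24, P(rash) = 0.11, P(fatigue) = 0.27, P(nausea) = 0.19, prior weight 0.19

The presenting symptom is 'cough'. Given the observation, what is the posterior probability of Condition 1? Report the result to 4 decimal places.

0.1534

Posterior ∝ prior × likelihood, so P(k | x) ∝ w_k f_k(x); normalise over all components.
Component likelihoods at x = 'cough':
  L_1 = P(cough | comp) = 0.08
  L_2 = P(cough | comp) = 0.07
  L_3 = P(cough | comp) = 0.24
Multiply by the mixture weights:
  w_1·L_1 = 0.20 × 0.08 = 0.016
  w_2·L_2 = 0.61 × 0.07 = 0.0427
  w_3·L_3 = 0.19 × 0.24 = 0.0456
Denominator: 0.016 + 0.0427 + 0.0456 = 0.1043
P(Condition 1 | data) = 0.016 / 0.1043 ≈ 0.1534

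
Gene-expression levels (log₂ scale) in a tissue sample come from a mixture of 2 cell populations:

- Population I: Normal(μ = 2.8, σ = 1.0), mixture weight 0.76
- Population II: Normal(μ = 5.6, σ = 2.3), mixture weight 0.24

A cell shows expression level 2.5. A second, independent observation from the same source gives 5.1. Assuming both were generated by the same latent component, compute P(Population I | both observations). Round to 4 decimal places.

0.7428

By Bayes' theorem, P(k | x) = w_k f_k(x) / Σ_j w_j f_j(x).
Since both observations come from the same component, the likelihood for component k is f_k(x₁)·f_k(x₂).
  L_I = [0.381388] × [0.028327] = 0.0108036
  L_II = [0.0699367] × [0.169403] = 0.0118475
Prior × likelihood for each component:
  w_I·L_I = 0.76 × 0.0108036 = 0.00821073
  w_II·L_II = 0.24 × 0.0118475 = 0.00284339
Normaliser: 0.00821073 + 0.00284339 = 0.0110541
So the posterior for Population I is 0.00821073 / 0.0110541 ≈ 0.7428.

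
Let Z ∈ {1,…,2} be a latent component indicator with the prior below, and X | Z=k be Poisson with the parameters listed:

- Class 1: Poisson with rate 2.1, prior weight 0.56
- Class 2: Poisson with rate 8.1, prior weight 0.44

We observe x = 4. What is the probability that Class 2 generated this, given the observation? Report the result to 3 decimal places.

Posterior ∝ prior × likelihood, so P(k | x) ∝ π_k f_k(x); normalise over all components.
Poisson probabilities:
  f_1 = e^(−2.1)·2.1^4/4! = 0.099231
  f_2 = e^(−8.1)·8.1^4/4! = 0.0544432
Multiply by the mixture weights:
  π_1·f_1 = 0.56 × 0.099231 = 0.0555694
  π_2·f_2 = 0.44 × 0.0544432 = 0.023955
Evidence: 0.0555694 + 0.023955 = 0.0795244
Responsibility of Class 2: 0.023955 / 0.0795244 ≈ 0.301

0.301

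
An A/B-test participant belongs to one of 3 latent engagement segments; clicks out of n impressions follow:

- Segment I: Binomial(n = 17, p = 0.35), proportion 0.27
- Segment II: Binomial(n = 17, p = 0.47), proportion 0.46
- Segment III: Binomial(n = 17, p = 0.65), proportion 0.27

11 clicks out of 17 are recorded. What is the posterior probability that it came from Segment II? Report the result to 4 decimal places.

0.3570

Apply Bayes' rule: the posterior for each component is proportional to its prior times its likelihood at x.
Binomial probabilities:
  L_I = 0.00901175
  L_II = 0.0678128
  L_III = 0.199084
Weight by the priors:
  w_I·L_I = 0.27 × 0.00901175 = 0.00243317
  w_II·L_II = 0.46 × 0.0678128 = 0.0311939
  w_III·L_III = 0.27 × 0.199084 = 0.0537526
Normaliser: 0.00243317 + 0.0311939 + 0.0537526 = 0.0873797
So the posterior for Segment II is 0.0311939 / 0.0873797 ≈ 0.3570.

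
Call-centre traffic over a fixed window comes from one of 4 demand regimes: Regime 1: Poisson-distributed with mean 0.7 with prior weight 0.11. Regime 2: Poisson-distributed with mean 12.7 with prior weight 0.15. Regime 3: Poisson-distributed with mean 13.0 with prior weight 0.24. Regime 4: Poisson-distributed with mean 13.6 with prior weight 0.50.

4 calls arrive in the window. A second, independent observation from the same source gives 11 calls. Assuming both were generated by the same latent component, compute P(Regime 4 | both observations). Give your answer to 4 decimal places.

0.4065

P(component k | x) = π_k·f_k(x) / marginal(x), where marginal(x) = Σ_j π_j·f_j(x).
Since both observations come from the same component, the likelihood for component k is f_k(x₁)·f_k(x₂).
  p_1 = [0.00496792] × [2.4599e-10] = 1.22206e-12
  p_2 = [0.00330722] × [0.105961] = 0.000350436
  p_3 = [0.00268989] × [0.101483] = 0.000272977
  p_4 = [0.00176823] × [0.0914887] = 0.000161773
Prior × likelihood for each component:
  π_1·p_1 = 0.11 × 1.22206e-12 = 1.34426e-13
  π_2·p_2 = 0.15 × 0.000350436 = 5.25654e-05
  π_3·p_3 = 0.24 × 0.000272977 = 6.55146e-05
  π_4·p_4 = 0.50 × 0.000161773 = 8.08866e-05
Normaliser: 1.34426e-13 + 5.25654e-05 + 6.55146e-05 + 8.08866e-05 = 0.000198967
P(Regime 4 | x) = 8.08866e-05 / 0.000198967 ≈ 0.4065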